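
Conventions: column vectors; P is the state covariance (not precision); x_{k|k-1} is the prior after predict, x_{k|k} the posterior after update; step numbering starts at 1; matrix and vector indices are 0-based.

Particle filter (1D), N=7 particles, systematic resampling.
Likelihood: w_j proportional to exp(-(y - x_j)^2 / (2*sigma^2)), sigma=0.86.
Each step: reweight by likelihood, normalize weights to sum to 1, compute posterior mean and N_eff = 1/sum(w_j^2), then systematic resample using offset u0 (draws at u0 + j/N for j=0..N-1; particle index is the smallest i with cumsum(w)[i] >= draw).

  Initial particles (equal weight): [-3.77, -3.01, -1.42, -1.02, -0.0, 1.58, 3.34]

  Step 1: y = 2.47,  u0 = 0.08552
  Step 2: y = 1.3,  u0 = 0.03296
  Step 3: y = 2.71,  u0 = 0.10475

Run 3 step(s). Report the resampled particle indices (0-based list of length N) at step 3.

resampled_idx = [0, 1, 2, 3, 4, 5, 6]

step 1: w=[0.0000, 0.0000, 0.0000, 0.0002, 0.0135, 0.4873, 0.4990]  mean=2.4363  Neff=2.0549  idx=[5, 5, 5, 6, 6, 6, 6]
step 2: w=[0.3074, 0.3074, 0.3074, 0.0194, 0.0194, 0.0194, 0.0194]  mean=1.7169  Neff=3.5087  idx=[0, 0, 1, 1, 1, 2, 2]
step 3: w=[0.1429, 0.1429, 0.1429, 0.1429, 0.1429, 0.1429, 0.1429]  mean=1.5800  Neff=7.0000  idx=[0, 1, 2, 3, 4, 5, 6]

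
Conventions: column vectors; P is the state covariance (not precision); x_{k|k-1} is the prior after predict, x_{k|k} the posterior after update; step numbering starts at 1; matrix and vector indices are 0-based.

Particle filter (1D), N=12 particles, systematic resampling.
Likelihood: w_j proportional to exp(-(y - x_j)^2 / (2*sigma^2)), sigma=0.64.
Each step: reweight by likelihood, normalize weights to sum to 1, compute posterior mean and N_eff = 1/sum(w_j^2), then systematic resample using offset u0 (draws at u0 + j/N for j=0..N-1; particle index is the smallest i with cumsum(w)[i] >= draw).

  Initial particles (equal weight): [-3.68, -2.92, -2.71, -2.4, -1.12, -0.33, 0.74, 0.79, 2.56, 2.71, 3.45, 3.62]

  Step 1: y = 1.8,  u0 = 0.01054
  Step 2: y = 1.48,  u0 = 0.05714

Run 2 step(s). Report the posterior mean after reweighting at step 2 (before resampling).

post_mean = 1.4090

step 1: w=[0.0000, 0.0000, 0.0000, 0.0000, 0.0000, 0.0027, 0.1741, 0.1976, 0.3391, 0.2497, 0.0247, 0.0120]  mean=1.9578  Neff=4.0410  idx=[6, 6, 7, 7, 7, 8, 8, 8, 8, 9, 9, 9]
step 2: w=[0.1238, 0.1238, 0.1351, 0.1351, 0.1351, 0.0582, 0.0582, 0.0582, 0.0582, 0.0381, 0.0381, 0.0381]  mean=1.4090  Neff=9.6785  idx=[0, 1, 1, 2, 3, 3, 4, 4, 6, 7, 9, 11]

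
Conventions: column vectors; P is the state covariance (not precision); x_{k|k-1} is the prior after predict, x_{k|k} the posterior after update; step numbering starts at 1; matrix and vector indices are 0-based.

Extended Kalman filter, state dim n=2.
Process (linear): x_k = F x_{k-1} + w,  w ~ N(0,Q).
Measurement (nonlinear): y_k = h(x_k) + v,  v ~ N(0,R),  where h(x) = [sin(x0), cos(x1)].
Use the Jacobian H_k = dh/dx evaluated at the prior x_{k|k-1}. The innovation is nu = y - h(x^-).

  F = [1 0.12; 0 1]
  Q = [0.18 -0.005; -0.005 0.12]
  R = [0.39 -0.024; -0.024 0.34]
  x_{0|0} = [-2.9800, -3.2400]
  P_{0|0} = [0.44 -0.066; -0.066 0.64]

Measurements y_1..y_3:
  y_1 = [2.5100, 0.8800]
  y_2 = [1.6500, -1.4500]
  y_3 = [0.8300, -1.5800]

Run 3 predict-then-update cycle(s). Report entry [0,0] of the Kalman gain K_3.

K[0,0] = 0.5233

step 1: x^-=[-3.3688, -3.2400]  P^-=[0.6134 0.0058; 0.0058 0.7600]  H_jac=[-0.9743 0.0000; 0.0000 -0.0982]  S=[0.9723 -0.0234; -0.0234 0.3473]  K=[-0.6157 -0.0432; -0.0110 -0.2157]  nu=[2.2847, 1.8752]  x^+=[-4.8565, -3.6697]  P^+=[0.2454 -0.0009; -0.0009 0.7438]
step 2: x^-=[-5.2969, -3.6697]  P^-=[0.4359 0.0834; 0.0834 0.8638]  H_jac=[0.5518 0.0000; 0.0000 -0.5039]  S=[0.5227 -0.0472; -0.0472 0.5593]  K=[0.4568 -0.0366; 0.0179 -0.7767]  nu=[0.8160, -0.5862]  x^+=[-4.9027, -3.1998]  P^+=[0.3245 0.0464; 0.0464 0.5249]
step 3: x^-=[-5.2867, -3.1998]  P^-=[0.5232 0.1044; 0.1044 0.6449]  H_jac=[0.5432 0.0000; 0.0000 -0.0581]  S=[0.5444 -0.0273; -0.0273 0.3422]  K=[0.5233 0.0240; 0.0991 -0.1017]  nu=[-0.0096, -0.5817]  x^+=[-5.3056, -3.1416]  P^+=[0.3746 0.0756; 0.0756 0.6355]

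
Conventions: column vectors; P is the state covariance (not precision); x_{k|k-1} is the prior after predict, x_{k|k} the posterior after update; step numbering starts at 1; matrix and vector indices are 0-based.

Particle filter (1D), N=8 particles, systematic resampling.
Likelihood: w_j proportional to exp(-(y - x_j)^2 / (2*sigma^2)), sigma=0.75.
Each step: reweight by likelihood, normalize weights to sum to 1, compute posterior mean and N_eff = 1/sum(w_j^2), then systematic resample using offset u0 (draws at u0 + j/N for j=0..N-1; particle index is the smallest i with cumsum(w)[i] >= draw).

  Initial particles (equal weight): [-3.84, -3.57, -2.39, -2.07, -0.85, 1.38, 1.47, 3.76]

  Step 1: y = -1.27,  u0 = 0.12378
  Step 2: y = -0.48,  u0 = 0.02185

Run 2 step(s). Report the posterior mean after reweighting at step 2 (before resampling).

post_mean = -0.9625

step 1: w=[0.0016, 0.0051, 0.1859, 0.3209, 0.4846, 0.0011, 0.0007, 0.0000]  mean=-1.5425  Neff=2.6850  idx=[2, 3, 3, 3, 4, 4, 4, 5]
step 2: w=[0.0128, 0.0346, 0.0346, 0.0346, 0.2895, 0.2895, 0.2895, 0.0151]  mean=-0.9625  Neff=3.9157  idx=[1, 4, 4, 4, 5, 5, 6, 6]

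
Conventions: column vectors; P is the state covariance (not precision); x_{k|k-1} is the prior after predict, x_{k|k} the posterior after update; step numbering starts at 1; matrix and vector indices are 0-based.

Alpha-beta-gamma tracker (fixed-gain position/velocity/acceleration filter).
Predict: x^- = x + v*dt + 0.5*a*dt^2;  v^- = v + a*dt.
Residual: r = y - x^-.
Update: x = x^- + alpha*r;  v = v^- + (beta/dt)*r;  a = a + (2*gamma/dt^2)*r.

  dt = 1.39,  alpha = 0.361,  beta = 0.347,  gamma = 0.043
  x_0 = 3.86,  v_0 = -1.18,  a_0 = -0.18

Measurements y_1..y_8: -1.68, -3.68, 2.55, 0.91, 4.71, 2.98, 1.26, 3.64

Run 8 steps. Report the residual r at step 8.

resid = -5.6348

step 1: x_pred=2.0459  r=-3.7259  x^+=0.7009  v^+=-2.3603  a^+=-0.3458
step 2: x_pred=-2.9141  r=-0.7659  x^+=-3.1906  v^+=-3.0323  a^+=-0.3799
step 3: x_pred=-7.7725  r=10.3225  x^+=-4.0461  v^+=-0.9835  a^+=0.0795
step 4: x_pred=-5.3362  r=6.2462  x^+=-3.0813  v^+=0.6864  a^+=0.3576
step 5: x_pred=-1.7818  r=6.4918  x^+=0.5617  v^+=2.8040  a^+=0.6465
step 6: x_pred=5.0839  r=-2.1039  x^+=4.3244  v^+=3.1775  a^+=0.5529
step 7: x_pred=9.2752  r=-8.0152  x^+=6.3817  v^+=1.9451  a^+=0.1961
step 8: x_pred=9.2748  r=-5.6348  x^+=7.2406  v^+=0.8110  a^+=-0.0547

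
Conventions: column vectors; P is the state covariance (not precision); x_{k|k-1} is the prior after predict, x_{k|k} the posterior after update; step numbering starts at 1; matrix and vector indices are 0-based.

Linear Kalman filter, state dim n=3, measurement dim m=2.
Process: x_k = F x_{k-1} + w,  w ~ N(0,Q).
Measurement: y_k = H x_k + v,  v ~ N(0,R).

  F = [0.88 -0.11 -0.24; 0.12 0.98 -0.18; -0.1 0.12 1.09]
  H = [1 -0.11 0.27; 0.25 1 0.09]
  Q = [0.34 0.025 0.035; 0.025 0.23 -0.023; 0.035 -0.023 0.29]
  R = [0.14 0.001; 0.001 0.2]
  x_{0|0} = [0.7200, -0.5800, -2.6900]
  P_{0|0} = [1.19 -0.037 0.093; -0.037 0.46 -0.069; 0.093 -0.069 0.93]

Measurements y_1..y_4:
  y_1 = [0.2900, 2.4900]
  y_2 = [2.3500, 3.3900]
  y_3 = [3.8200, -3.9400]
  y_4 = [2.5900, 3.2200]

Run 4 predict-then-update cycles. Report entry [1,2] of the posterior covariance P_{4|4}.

step 1: x^-=[1.3430, 0.0022, -3.0737]  P^-=[1.2849 0.1073 -0.2217; 0.1073 0.7307 -0.2209; -0.2217 -0.2209 1.3760]  S=[1.4039 0.2872; 0.2872 1.0260]  K=[0.8303 0.1657; -0.1808 0.7695; 0.1638 -0.1945]  nu=[-0.2229, 2.4287]  x^+=[1.5605, 1.9114, -3.5826]  P^+=[0.2098 0.0122 -0.3410; 0.0122 0.1572 -0.0721; -0.3410 -0.0721 1.3178]
step 2: x^-=[2.0228, 2.7053, -3.8317]  P^-=[0.7182 0.1769 -0.6534; 0.1769 0.4697 -0.3928; -0.6534 -0.3928 1.9153]  S=[0.6350 0.1424; 0.1424 0.7184]  K=[0.7635 0.2630; -0.1247 0.6908; -0.0281 -0.5286]  nu=[1.6593, 0.5239]  x^+=[3.4275, 2.8603, -4.1553]  P^+=[0.2411 0.0364 -0.4814; 0.0364 0.1415 -0.1393; -0.4814 -0.1393 1.7098]
step 3: x^-=[3.6988, 3.9623, -4.5288]  P^-=[0.8159 0.2601 -0.8837; 0.2601 0.5032 -0.5652; -0.8837 -0.5652 2.3934]  S=[0.6356 0.1745; 0.1745 0.7622]  K=[0.7733 0.3274; -0.1114 0.7044; -0.0749 -0.7316]  nu=[1.7798, -8.4194]  x^+=[2.3183, -2.1661, 1.4974]  P^+=[0.2657 0.0504 -0.5613; 0.0504 0.1446 -0.1827; -0.5613 -0.1827 1.9628]
step 4: x^-=[1.9190, -2.1141, 1.1404]  P^-=[0.8782 0.3095 -1.0226; 0.3095 0.5369 -0.6733; -1.0226 -0.6733 2.7001]  S=[0.6413 0.1919; 0.1919 0.8012]  K=[0.7785 0.3590; -0.1075 0.7168; -0.0927 -0.8339]  nu=[0.1305, 4.7517]  x^+=[3.7264, 1.2779, -2.8342]  P^+=[0.2791 0.0573 -0.6055; 0.0573 0.1474 -0.2052; -0.6055 -0.2052 2.1078]

P_post[1,2] = -0.2052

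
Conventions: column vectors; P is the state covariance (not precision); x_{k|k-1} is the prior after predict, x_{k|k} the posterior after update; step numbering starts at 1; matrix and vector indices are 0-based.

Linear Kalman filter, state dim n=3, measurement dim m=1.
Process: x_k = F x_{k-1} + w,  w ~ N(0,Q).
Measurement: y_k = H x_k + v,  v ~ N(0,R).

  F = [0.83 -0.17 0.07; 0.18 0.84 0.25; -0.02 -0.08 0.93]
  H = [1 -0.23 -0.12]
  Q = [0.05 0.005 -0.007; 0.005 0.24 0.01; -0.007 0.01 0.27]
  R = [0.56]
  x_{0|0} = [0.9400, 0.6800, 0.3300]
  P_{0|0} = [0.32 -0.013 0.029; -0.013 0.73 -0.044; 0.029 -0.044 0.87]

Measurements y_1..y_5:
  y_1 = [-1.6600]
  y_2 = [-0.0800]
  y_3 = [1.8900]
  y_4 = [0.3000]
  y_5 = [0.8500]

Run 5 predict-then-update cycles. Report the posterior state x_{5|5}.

x_post = [0.2698, -0.3141, -0.3676]

step 1: x^-=[0.6877, 0.8229, 0.2337]  P^-=[0.3039 -0.0392 0.0846; -0.0392 0.8000 0.1337; 0.0846 0.1337 1.0327]  S=[0.9262]  K=[0.3269; -0.2583; -0.0756]  nu=[-2.1304]  x^+=[-0.0087, 1.3732, 0.3948]  P^+=[0.2049 0.0390 0.1075; 0.0390 0.7382 0.1156; 0.1075 0.1156 1.0274]
step 2: x^-=[-0.2130, 1.2507, 0.2575]  P^-=[0.2163 -0.0003 0.1280; -0.0003 0.9018 0.3028; 0.1280 0.3028 1.1423]  S=[0.8266]  K=[0.2432; -0.2952; -0.0952]  nu=[0.4516]  x^+=[-0.1032, 1.1173, 0.2145]  P^+=[0.1674 0.0591 0.1471; 0.0591 0.8297 0.2795; 0.1471 0.2795 1.1348]
step 3: x^-=[-0.2606, 0.9736, 0.1122]  P^-=[0.1886 0.0077 0.1393; 0.0077 1.0503 0.4523; 0.1393 0.4523 1.2100]  S=[0.8096]  K=[0.2102; -0.3559; -0.1358]  nu=[2.3880]  x^+=[0.2413, 0.1237, -0.2122]  P^+=[0.1529 0.0683 0.1624; 0.0683 0.9477 0.4132; 0.1624 0.4132 1.1951]
step 4: x^-=[0.1644, 0.0943, -0.2120]  P^-=[0.1783 0.0014 0.1343; 0.0014 1.1972 0.5624; 0.1343 0.5624 1.2424]  S=[0.8177]  K=[0.1980; -0.4175; -0.1762]  nu=[0.1319]  x^+=[0.1905, 0.0393, -0.2353]  P^+=[0.1463 0.0690 0.1629; 0.0690 1.0546 0.5022; 0.1629 0.5022 1.2170]
step 5: x^-=[0.1350, 0.0084, -0.2258]  P^-=[0.1747 -0.0124 0.1231; -0.0124 1.3114 0.6281; 0.1231 0.6281 1.2489]  S=[0.8329]  K=[0.1955; -0.4675; -0.2056]  nu=[0.6899]  x^+=[0.2698, -0.3141, -0.3676]  P^+=[0.1429 0.0637 0.1565; 0.0637 1.1293 0.5481; 0.1565 0.5481 1.2137]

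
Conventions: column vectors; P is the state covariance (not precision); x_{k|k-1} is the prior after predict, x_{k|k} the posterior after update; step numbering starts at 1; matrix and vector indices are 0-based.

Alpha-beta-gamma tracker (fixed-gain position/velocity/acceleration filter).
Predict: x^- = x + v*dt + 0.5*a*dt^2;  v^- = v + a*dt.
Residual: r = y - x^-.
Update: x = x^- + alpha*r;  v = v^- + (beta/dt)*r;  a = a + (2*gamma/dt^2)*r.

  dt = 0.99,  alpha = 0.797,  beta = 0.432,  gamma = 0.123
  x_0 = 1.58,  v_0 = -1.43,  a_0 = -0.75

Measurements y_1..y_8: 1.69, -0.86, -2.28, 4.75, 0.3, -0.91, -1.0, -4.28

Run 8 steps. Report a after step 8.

a_post = -1.2859

step 1: x_pred=-0.2032  r=1.8932  x^+=1.3057  v^+=-1.3464  a^+=-0.2748
step 2: x_pred=-0.1619  r=-0.6981  x^+=-0.7183  v^+=-1.9230  a^+=-0.4500
step 3: x_pred=-2.8426  r=0.5626  x^+=-2.3942  v^+=-2.1231  a^+=-0.3088
step 4: x_pred=-4.6474  r=9.3974  x^+=2.8423  v^+=1.6719  a^+=2.0499
step 5: x_pred=5.5021  r=-5.2021  x^+=1.3560  v^+=1.4313  a^+=0.7442
step 6: x_pred=3.1377  r=-4.0477  x^+=-0.0883  v^+=0.4018  a^+=-0.2718
step 7: x_pred=0.1763  r=-1.1763  x^+=-0.7612  v^+=-0.3805  a^+=-0.5670
step 8: x_pred=-1.4158  r=-2.8642  x^+=-3.6986  v^+=-2.1917  a^+=-1.2859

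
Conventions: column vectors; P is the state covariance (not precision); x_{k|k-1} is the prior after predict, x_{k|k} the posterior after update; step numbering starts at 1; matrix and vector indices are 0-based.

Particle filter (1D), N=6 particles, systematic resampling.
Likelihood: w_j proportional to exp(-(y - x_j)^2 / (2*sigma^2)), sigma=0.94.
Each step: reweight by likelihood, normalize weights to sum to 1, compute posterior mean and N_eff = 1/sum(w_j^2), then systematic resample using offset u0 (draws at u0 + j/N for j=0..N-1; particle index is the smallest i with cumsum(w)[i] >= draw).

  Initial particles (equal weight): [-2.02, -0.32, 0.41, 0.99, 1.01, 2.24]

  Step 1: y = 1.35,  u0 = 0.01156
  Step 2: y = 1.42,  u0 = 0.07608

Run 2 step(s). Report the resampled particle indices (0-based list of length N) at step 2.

resampled_idx = [1, 2, 3, 3, 4, 5]

step 1: w=[0.0005, 0.0622, 0.1827, 0.2800, 0.2822, 0.1924]  mean=1.0473  Neff=4.3046  idx=[1, 2, 3, 3, 4, 5]
step 2: w=[0.0436, 0.1358, 0.2178, 0.2178, 0.2198, 0.1653]  mean=1.0651  Neff=5.2404  idx=[1, 2, 3, 3, 4, 5]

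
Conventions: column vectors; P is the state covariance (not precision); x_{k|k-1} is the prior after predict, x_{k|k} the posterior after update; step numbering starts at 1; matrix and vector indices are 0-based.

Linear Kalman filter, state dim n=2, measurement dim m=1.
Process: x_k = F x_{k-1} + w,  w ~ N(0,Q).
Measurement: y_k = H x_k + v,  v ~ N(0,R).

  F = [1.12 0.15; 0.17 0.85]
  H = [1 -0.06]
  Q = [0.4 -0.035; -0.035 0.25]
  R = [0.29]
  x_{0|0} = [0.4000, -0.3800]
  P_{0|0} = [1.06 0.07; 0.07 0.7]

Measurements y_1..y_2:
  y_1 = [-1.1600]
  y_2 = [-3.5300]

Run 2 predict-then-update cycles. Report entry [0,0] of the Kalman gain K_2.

step 1: x^-=[0.3910, -0.2550]  P^-=[1.7689 0.3245; 0.3245 0.8066]  S=[2.0229]  K=[0.8648; 0.1365]  nu=[-1.5663]  x^+=[-0.9636, -0.4688]  P^+=[0.2559 0.0857; 0.0857 0.7689]
step 2: x^-=[-1.1495, -0.5623]  P^-=[0.7672 0.1956; 0.1956 0.8377]  S=[1.0367]  K=[0.7287; 0.1402]  nu=[-2.4142]  x^+=[-2.9087, -0.9006]  P^+=[0.2167 0.0897; 0.0897 0.8174]

K[0,0] = 0.7287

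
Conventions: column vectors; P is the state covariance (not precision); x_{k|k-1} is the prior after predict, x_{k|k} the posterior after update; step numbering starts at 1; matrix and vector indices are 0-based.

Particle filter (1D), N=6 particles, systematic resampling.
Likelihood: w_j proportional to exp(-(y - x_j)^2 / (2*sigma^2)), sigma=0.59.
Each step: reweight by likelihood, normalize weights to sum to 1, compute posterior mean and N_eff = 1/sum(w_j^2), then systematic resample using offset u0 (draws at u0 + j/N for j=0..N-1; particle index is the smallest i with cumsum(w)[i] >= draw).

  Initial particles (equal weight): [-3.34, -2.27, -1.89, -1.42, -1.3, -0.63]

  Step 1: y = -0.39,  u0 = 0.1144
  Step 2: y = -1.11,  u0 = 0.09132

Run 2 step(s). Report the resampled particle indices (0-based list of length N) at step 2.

resampled_idx = [0, 1, 2, 3, 4, 5]

step 1: w=[0.0000, 0.0042, 0.0265, 0.1464, 0.2045, 0.6184]  mean=-0.9229  Neff=2.2400  idx=[3, 4, 5, 5, 5, 5]
step 2: w=[0.1856, 0.2023, 0.1530, 0.1530, 0.1530, 0.1530]  mean=-0.9122  Neff=5.9158  idx=[0, 1, 2, 3, 4, 5]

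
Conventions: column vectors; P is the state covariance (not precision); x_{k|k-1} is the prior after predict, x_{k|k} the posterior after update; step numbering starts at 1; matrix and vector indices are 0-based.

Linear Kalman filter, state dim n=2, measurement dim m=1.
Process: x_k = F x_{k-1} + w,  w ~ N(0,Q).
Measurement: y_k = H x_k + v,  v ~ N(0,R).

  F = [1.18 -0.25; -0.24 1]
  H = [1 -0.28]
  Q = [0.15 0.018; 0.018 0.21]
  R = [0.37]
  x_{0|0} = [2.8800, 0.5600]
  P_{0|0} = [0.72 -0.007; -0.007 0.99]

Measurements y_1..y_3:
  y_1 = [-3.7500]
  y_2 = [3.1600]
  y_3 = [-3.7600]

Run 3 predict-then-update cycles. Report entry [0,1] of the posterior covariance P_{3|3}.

P_post[0,1] = 0.0751

step 1: x^-=[3.2584, -0.1312]  P^-=[1.2185 -0.4421; -0.4421 1.2448]  S=[1.9337]  K=[0.6942; -0.4089]  nu=[-7.0451]  x^+=[-1.6321, 2.7494]  P^+=[0.2867 0.1068; 0.1068 0.9216]
step 2: x^-=[-2.6133, 3.1411]  P^-=[0.5439 -0.1612; -0.1612 1.0968]  S=[1.0901]  K=[0.5403; -0.4296]  nu=[6.6528]  x^+=[0.9812, 0.2830]  P^+=[0.2256 0.0918; 0.0918 0.8956]
step 3: x^-=[1.0871, 0.0475]  P^-=[0.4660 -0.1559; -0.1559 1.0746]  S=[1.0075]  K=[0.5058; -0.4534]  nu=[-4.8338]  x^+=[-1.3579, 2.2392]  P^+=[0.2082 0.0751; 0.0751 0.8674]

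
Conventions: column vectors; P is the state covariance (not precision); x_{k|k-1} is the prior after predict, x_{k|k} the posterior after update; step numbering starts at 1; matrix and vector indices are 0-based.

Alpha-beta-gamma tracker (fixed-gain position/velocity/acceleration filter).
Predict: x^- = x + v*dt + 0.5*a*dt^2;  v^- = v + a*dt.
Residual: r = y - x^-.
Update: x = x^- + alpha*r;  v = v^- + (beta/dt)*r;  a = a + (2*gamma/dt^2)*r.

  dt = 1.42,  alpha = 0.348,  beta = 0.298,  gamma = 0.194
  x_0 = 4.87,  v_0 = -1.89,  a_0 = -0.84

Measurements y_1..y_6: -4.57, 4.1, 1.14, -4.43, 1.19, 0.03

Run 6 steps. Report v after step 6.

step 1: x_pred=1.3393  r=-5.9093  x^+=-0.7171  v^+=-4.3229  a^+=-1.9771
step 2: x_pred=-8.8490  r=12.9490  x^+=-4.3427  v^+=-4.4129  a^+=0.5146
step 3: x_pred=-10.0903  r=11.2303  x^+=-6.1821  v^+=-1.3254  a^+=2.6755
step 4: x_pred=-5.3668  r=0.9368  x^+=-5.0408  v^+=2.6704  a^+=2.8558
step 5: x_pred=1.6304  r=-0.4404  x^+=1.4772  v^+=6.6332  a^+=2.7710
step 6: x_pred=13.6901  r=-13.6601  x^+=8.9364  v^+=7.7014  a^+=0.1425

v_post = 7.7014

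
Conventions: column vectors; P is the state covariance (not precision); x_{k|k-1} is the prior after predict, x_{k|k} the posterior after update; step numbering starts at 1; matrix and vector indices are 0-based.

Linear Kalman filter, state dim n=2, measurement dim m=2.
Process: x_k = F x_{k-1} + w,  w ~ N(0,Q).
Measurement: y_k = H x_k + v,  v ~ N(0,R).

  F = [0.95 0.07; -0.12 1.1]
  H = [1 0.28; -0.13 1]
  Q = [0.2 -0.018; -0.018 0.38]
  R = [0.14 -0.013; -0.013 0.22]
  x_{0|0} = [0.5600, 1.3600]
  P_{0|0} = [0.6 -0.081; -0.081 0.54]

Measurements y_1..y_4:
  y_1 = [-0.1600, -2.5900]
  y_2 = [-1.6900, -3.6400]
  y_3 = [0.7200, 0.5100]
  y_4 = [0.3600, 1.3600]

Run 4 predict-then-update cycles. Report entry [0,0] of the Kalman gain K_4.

K[0,0] = 0.6368

step 1: x^-=[0.6272, 1.4288]  P^-=[0.7334 -0.1288; -0.1288 1.0634]  S=[0.8846 0.0653; 0.0653 1.3293]  K=[0.8036 -0.2081; 0.1315 0.8061]  nu=[-1.1873, -3.9373]  x^+=[0.4924, -1.9012]  P^+=[0.1264 -0.0398; -0.0398 0.1705]
step 2: x^-=[0.3347, -2.1504]  P^-=[0.3096 -0.0605; -0.0605 0.5986]  S=[0.4626 0.0560; 0.0560 0.8396]  K=[0.6524 -0.1636; 0.1451 0.7127]  nu=[-1.4226, -1.4461]  x^+=[-0.3568, -3.3875]  P^+=[0.1022 -0.0312; -0.0312 0.1508]
step 3: x^-=[-0.5761, -3.6834]  P^-=[0.2888 -0.0504; -0.0504 0.5722]  S=[0.4455 0.0612; 0.0612 0.8102]  K=[0.6382 -0.1567; 0.1501 0.7030]  nu=[2.3274, 4.1185]  x^+=[0.2640, -0.4386]  P^+=[0.0997 -0.0298; -0.0298 0.1488]
step 4: x^-=[0.2201, -0.5141]  P^-=[0.2868 -0.0488; -0.0488 0.5694]  S=[0.4441 0.0621; 0.0621 0.8069]  K=[0.6368 -0.1557; 0.1509 0.7019]  nu=[0.2838, 1.9027]  x^+=[0.1046, 0.8642]  P^+=[0.0995 -0.0296; -0.0296 0.1486]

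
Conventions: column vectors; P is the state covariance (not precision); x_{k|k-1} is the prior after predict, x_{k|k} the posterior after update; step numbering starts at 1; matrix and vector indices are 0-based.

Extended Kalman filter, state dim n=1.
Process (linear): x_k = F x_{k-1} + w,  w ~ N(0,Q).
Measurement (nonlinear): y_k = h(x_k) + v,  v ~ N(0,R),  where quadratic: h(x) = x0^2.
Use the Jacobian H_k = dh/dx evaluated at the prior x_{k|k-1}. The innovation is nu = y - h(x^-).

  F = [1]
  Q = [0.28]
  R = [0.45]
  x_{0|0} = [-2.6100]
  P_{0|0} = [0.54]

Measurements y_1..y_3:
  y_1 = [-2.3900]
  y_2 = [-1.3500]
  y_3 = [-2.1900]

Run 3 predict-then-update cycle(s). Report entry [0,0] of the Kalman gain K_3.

K[0,0] = -0.1177

step 1: x^-=[-2.6100]  P^-=[0.8200]  H_jac=[-5.2200]  S=[22.7937]  K=[-0.1878]  nu=[-9.2021]  x^+=[-0.8819]  P^+=[0.0162]
step 2: x^-=[-0.8819]  P^-=[0.2962]  H_jac=[-1.7639]  S=[1.3715]  K=[-0.3809]  nu=[-2.1278]  x^+=[-0.0714]  P^+=[0.0972]
step 3: x^-=[-0.0714]  P^-=[0.3772]  H_jac=[-0.1428]  S=[0.4577]  K=[-0.1177]  nu=[-2.1951]  x^+=[0.1870]  P^+=[0.3708]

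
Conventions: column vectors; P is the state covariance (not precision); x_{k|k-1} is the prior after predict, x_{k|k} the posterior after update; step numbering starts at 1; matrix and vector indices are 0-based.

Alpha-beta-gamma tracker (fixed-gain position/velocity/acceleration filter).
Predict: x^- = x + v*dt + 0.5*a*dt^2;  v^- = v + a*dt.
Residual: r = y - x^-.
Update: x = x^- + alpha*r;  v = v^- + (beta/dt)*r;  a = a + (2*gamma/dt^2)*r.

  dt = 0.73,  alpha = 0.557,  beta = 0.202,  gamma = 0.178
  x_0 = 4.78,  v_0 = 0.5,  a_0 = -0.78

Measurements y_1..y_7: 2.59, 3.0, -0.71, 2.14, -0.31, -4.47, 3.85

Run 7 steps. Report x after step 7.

x_post = 0.4924

step 1: x_pred=4.9372  r=-2.3472  x^+=3.6298  v^+=-0.7189  a^+=-2.3480
step 2: x_pred=2.4794  r=0.5206  x^+=2.7694  v^+=-2.2889  a^+=-2.0002
step 3: x_pred=0.5655  r=-1.2755  x^+=-0.1449  v^+=-4.1020  a^+=-2.8523
step 4: x_pred=-3.8994  r=6.0394  x^+=-0.5354  v^+=-4.5130  a^+=1.1823
step 5: x_pred=-3.5149  r=3.2049  x^+=-1.7298  v^+=-2.7631  a^+=3.3233
step 6: x_pred=-2.8614  r=-1.6086  x^+=-3.7574  v^+=-0.7822  a^+=2.2487
step 7: x_pred=-3.7293  r=7.5793  x^+=0.4924  v^+=2.9565  a^+=7.3119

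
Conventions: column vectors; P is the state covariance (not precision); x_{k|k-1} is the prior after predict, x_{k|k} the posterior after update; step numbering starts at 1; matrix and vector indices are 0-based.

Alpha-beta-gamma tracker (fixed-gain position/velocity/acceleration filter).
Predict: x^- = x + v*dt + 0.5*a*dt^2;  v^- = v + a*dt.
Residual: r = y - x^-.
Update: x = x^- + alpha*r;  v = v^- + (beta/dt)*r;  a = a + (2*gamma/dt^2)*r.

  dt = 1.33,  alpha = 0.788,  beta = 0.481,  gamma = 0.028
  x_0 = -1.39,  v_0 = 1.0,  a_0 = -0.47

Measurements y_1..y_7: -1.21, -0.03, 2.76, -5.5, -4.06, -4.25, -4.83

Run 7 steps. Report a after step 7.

a_post = -0.2733

step 1: x_pred=-0.4757  r=-0.7343  x^+=-1.0543  v^+=0.1093  a^+=-0.4932
step 2: x_pred=-1.3452  r=1.3152  x^+=-0.3088  v^+=-0.0710  a^+=-0.4516
step 3: x_pred=-0.8027  r=3.5627  x^+=2.0047  v^+=0.6168  a^+=-0.3388
step 4: x_pred=2.5254  r=-8.0254  x^+=-3.7986  v^+=-2.7362  a^+=-0.5929
step 5: x_pred=-7.9622  r=3.9022  x^+=-4.8873  v^+=-2.1135  a^+=-0.4694
step 6: x_pred=-8.1134  r=3.8634  x^+=-5.0690  v^+=-1.3406  a^+=-0.3470
step 7: x_pred=-7.1589  r=2.3289  x^+=-5.3237  v^+=-0.9599  a^+=-0.2733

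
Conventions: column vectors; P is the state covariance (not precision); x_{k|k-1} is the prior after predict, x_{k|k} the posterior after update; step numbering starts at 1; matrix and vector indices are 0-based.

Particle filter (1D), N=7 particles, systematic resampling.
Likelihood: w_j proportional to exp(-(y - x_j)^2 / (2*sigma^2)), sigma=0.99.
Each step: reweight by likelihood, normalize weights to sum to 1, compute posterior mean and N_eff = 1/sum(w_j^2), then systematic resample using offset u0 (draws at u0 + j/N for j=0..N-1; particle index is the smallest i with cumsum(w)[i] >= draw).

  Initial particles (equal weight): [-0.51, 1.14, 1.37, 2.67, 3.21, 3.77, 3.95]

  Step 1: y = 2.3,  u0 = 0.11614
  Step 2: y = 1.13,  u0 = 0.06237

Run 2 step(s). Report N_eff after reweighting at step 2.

step 1: w=[0.0053, 0.1510, 0.1929, 0.2797, 0.1966, 0.0996, 0.0748]  mean=2.4827  Neff=5.1957  idx=[1, 2, 3, 3, 4, 5, 6]
step 2: w=[0.3672, 0.3566, 0.1095, 0.1095, 0.0404, 0.0105, 0.0064]  mean=1.6862  Neff=3.4756  idx=[0, 0, 0, 1, 1, 2, 3]

N_eff = 3.4756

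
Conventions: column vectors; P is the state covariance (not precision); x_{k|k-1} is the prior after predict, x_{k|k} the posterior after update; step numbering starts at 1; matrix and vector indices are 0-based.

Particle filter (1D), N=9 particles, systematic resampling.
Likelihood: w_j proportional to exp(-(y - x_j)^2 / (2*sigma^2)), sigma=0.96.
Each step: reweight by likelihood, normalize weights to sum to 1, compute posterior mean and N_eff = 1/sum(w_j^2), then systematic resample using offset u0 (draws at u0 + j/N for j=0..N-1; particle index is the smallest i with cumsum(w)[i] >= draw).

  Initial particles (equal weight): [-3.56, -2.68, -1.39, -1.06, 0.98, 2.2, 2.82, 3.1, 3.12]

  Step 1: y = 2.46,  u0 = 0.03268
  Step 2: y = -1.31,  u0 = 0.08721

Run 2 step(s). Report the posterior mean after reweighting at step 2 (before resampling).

step 1: w=[0.0000, 0.0000, 0.0001, 0.0003, 0.0803, 0.2542, 0.2458, 0.2111, 0.2082]  mean=2.6346  Neff=4.5584  idx=[4, 5, 5, 6, 6, 7, 7, 8, 8]
step 2: w=[0.9542, 0.0205, 0.0205, 0.0016, 0.0016, 0.0004, 0.0004, 0.0004, 0.0004]  mean=1.0394  Neff=1.0974  idx=[0, 0, 0, 0, 0, 0, 0, 0, 2]

post_mean = 1.0394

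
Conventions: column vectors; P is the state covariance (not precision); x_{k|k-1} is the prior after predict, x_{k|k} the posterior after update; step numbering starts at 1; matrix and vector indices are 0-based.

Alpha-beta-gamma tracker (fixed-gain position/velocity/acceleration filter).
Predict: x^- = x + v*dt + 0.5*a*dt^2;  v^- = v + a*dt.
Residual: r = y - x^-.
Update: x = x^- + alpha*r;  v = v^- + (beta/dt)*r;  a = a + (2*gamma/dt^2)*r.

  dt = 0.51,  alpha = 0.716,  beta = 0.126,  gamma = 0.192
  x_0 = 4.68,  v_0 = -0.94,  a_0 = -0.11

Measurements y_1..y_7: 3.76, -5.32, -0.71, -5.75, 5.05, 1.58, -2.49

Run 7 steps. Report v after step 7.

step 1: x_pred=4.1863  r=-0.4263  x^+=3.8811  v^+=-1.1014  a^+=-0.7394
step 2: x_pred=3.2232  r=-8.5432  x^+=-2.8937  v^+=-3.5892  a^+=-13.3521
step 3: x_pred=-6.4607  r=5.7507  x^+=-2.3432  v^+=-8.9780  a^+=-4.8621
step 4: x_pred=-7.5543  r=1.8043  x^+=-6.2624  v^+=-11.0119  a^+=-2.1984
step 5: x_pred=-12.1644  r=17.2144  x^+=0.1611  v^+=-7.8801  a^+=23.2162
step 6: x_pred=-0.8385  r=2.4185  x^+=0.8931  v^+=4.5576  a^+=26.7868
step 7: x_pred=6.7012  r=-9.1912  x^+=0.1203  v^+=15.9481  a^+=13.2173

v_post = 15.9481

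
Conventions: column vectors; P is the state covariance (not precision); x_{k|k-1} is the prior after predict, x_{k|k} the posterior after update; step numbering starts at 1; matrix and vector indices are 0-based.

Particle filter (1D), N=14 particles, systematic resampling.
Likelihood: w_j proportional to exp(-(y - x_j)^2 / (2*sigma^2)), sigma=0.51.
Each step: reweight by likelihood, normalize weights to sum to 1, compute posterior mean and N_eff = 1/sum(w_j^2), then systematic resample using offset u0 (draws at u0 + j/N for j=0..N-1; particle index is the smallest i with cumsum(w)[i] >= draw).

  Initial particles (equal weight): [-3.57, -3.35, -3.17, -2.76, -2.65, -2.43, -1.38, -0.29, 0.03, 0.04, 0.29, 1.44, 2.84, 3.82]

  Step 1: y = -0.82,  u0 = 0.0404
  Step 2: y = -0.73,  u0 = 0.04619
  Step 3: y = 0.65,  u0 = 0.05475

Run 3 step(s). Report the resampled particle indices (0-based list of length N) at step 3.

resampled_idx = [4, 5, 6, 8, 9, 10, 11, 11, 11, 12, 12, 13, 13, 13]

step 1: w=[0.0000, 0.0000, 0.0000, 0.0004, 0.0009, 0.0040, 0.3175, 0.3381, 0.1447, 0.1400, 0.0543, 0.0000, 0.0000, 0.0000]  mean=-0.5238  Neff=3.8664  idx=[6, 6, 6, 6, 7, 7, 7, 7, 7, 8, 8, 9, 9, 10]
step 2: w=[0.0667, 0.0667, 0.0667, 0.0667, 0.1036, 0.1036, 0.1036, 0.1036, 0.1036, 0.0495, 0.0495, 0.0481, 0.0481, 0.0203]  mean=-0.5056  Neff=12.2935  idx=[0, 1, 2, 3, 4, 5, 6, 6, 7, 8, 8, 9, 11, 12]
step 3: w=[0.0001, 0.0001, 0.0001, 0.0001, 0.0668, 0.0668, 0.0668, 0.0668, 0.0668, 0.0668, 0.0668, 0.1745, 0.1786, 0.1786]  mean=-0.1169  Neff=7.9676  idx=[4, 5, 6, 8, 9, 10, 11, 11, 11, 12, 12, 13, 13, 13]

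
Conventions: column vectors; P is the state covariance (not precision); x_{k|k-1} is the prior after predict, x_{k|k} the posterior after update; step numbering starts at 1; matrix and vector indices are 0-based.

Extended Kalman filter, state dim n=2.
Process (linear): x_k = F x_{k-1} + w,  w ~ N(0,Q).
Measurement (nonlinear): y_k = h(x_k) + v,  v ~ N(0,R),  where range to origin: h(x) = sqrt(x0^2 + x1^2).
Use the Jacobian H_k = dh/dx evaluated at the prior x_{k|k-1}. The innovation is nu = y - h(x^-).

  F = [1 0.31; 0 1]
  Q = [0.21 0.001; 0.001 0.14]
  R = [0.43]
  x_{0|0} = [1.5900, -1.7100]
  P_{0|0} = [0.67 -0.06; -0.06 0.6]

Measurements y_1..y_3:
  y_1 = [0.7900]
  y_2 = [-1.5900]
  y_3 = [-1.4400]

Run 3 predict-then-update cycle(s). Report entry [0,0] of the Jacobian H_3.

H_jac[0,0] = 0.8961

step 1: x^-=[1.0599, -1.7100]  P^-=[0.9005 0.1270; 0.1270 0.7400]  H_jac=[0.5268 -0.8500]  S=[1.1008]  K=[0.3329; -0.5106]  nu=[-1.2218]  x^+=[0.6532, -1.0861]  P^+=[0.7785 0.3141; 0.3141 0.4530]
step 2: x^-=[0.3165, -1.0861]  P^-=[1.2268 0.4555; 0.4555 0.5930]  H_jac=[0.2797 -0.9601]  S=[0.8279]  K=[-0.1138; -0.5338]  nu=[-2.7213]  x^+=[0.6260, 0.3664]  P^+=[1.2160 0.4053; 0.4053 0.3571]
step 3: x^-=[0.7396, 0.3664]  P^-=[1.7116 0.5170; 0.5170 0.4971]  H_jac=[0.8961 0.4439]  S=[2.3136]  K=[0.7621; 0.2956]  nu=[-2.2654]  x^+=[-0.9869, -0.3033]  P^+=[0.3678 -0.0043; -0.0043 0.2950]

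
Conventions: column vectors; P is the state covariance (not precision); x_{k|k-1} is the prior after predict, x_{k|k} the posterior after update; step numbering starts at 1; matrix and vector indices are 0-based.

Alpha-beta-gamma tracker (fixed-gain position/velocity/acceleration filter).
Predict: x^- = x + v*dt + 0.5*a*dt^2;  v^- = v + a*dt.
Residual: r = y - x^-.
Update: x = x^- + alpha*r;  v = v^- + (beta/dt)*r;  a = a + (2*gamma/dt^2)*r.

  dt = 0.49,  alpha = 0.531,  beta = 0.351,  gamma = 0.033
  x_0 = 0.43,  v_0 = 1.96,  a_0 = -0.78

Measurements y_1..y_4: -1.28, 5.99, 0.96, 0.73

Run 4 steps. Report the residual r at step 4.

resid = -2.3973

step 1: x_pred=1.2968  r=-2.5768  x^+=-0.0715  v^+=-0.2680  a^+=-1.4883
step 2: x_pred=-0.3815  r=6.3715  x^+=3.0018  v^+=3.5668  a^+=0.2631
step 3: x_pred=4.7811  r=-3.8211  x^+=2.7521  v^+=0.9586  a^+=-0.7872
step 4: x_pred=3.1273  r=-2.3973  x^+=1.8543  v^+=-1.1444  a^+=-1.4462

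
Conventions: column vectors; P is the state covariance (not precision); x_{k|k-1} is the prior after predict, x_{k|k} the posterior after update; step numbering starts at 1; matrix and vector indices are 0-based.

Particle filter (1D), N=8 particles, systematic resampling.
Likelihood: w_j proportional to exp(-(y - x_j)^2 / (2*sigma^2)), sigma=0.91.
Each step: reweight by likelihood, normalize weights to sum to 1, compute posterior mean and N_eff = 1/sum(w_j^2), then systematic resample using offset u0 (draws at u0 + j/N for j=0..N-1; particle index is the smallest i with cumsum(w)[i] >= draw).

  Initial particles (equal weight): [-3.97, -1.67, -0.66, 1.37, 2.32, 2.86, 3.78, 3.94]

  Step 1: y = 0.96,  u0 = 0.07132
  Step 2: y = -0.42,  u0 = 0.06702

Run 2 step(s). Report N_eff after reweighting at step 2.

N_eff = 2.7877

step 1: w=[0.0000, 0.0097, 0.1300, 0.5728, 0.2075, 0.0717, 0.0052, 0.0030]  mean=1.4007  Neff=2.5420  idx=[2, 3, 3, 3, 3, 3, 4, 5]
step 2: w=[0.5680, 0.0850, 0.0850, 0.0850, 0.0850, 0.0850, 0.0063, 0.0009]  mean=0.2244  Neff=2.7877  idx=[0, 0, 0, 0, 0, 2, 3, 5]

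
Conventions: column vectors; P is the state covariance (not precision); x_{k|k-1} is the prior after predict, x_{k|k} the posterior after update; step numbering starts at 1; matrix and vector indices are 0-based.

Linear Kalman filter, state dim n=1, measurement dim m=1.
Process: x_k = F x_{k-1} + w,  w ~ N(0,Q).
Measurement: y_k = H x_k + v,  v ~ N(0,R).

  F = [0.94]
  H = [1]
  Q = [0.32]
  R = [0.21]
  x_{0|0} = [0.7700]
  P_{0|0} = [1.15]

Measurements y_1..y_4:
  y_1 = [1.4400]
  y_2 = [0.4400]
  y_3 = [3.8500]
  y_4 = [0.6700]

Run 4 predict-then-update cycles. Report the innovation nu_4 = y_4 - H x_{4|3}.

innov = [-1.9902]

step 1: x^-=[0.7238]  P^-=[1.3361]  S=[1.5461]  K=[0.8642]  nu=[0.7162]  x^+=[1.3427]  P^+=[0.1815]
step 2: x^-=[1.2622]  P^-=[0.4804]  S=[0.6904]  K=[0.6958]  nu=[-0.8222]  x^+=[0.6901]  P^+=[0.1461]
step 3: x^-=[0.6487]  P^-=[0.4491]  S=[0.6591]  K=[0.6814]  nu=[3.2013]  x^+=[2.8300]  P^+=[0.1431]
step 4: x^-=[2.6602]  P^-=[0.4464]  S=[0.6564]  K=[0.6801]  nu=[-1.9902]  x^+=[1.3067]  P^+=[0.1428]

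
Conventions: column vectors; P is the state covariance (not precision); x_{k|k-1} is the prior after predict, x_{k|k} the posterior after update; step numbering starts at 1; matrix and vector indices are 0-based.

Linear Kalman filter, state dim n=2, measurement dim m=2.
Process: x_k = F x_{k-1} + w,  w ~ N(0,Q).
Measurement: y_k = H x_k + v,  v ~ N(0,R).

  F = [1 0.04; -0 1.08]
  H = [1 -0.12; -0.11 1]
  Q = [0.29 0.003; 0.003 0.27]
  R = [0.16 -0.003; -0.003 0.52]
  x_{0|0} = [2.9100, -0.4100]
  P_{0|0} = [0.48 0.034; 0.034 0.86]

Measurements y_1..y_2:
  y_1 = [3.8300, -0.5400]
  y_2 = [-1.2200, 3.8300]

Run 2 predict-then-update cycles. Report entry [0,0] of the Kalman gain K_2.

step 1: x^-=[2.8936, -0.4428]  P^-=[0.7741 0.0769; 0.0769 1.2731]  S=[0.9340 -0.1630; -0.1630 1.7856]  K=[0.8314 0.0713; 0.0431 0.7122]  nu=[0.8833, 0.2211]  x^+=[3.6437, -0.2473]  P^+=[0.1388 0.0498; 0.0498 0.3757]
step 2: x^-=[3.6338, -0.2671]  P^-=[0.4334 0.0731; 0.0731 0.7082]  S=[0.5860 -0.0616; -0.0616 1.2174]  K=[0.7306 0.0578; 0.0403 0.5772]  nu=[-4.8858, 4.4968]  x^+=[0.3242, 2.1313]  P^+=[0.1217 0.0413; 0.0413 0.3046]

K[0,0] = 0.7306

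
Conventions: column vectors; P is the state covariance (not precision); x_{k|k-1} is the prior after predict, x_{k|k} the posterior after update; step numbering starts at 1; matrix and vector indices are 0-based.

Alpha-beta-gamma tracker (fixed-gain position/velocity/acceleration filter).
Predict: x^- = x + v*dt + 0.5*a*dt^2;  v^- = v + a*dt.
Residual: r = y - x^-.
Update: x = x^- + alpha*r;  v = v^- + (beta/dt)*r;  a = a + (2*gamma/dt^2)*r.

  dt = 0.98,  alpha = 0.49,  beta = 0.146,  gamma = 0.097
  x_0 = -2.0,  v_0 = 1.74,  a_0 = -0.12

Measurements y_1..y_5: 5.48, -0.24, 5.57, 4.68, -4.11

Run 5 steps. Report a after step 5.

step 1: x_pred=-0.3524  r=5.8324  x^+=2.5055  v^+=2.4913  a^+=1.0581
step 2: x_pred=5.4551  r=-5.6951  x^+=2.6645  v^+=2.6798  a^+=-0.0923
step 3: x_pred=5.2464  r=0.3236  x^+=5.4050  v^+=2.6376  a^+=-0.0269
step 4: x_pred=7.9770  r=-3.2970  x^+=6.3614  v^+=2.1201  a^+=-0.6929
step 5: x_pred=8.1064  r=-12.2164  x^+=2.1204  v^+=-0.3789  a^+=-3.1606

a_post = -3.1606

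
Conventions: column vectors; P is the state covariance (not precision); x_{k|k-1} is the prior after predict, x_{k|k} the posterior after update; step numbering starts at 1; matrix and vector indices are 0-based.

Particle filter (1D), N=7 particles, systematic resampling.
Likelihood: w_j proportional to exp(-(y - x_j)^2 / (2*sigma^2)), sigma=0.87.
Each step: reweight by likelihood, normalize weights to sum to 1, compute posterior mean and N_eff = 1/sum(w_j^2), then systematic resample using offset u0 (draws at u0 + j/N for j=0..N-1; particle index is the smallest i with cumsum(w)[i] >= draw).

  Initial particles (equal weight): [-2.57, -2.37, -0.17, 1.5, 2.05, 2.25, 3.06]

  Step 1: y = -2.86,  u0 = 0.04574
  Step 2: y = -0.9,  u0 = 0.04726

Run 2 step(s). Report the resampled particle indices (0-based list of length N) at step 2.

resampled_idx = [0, 1, 2, 4, 4, 5, 6]

step 1: w=[0.5233, 0.4721, 0.0046, 0.0000, 0.0000, 0.0000, 0.0000]  mean=-2.4644  Neff=2.0133  idx=[0, 0, 0, 0, 1, 1, 1]
step 2: w=[0.1171, 0.1171, 0.1171, 0.1171, 0.1772, 0.1772, 0.1772]  mean=-2.4637  Neff=6.7084  idx=[0, 1, 2, 4, 4, 5, 6]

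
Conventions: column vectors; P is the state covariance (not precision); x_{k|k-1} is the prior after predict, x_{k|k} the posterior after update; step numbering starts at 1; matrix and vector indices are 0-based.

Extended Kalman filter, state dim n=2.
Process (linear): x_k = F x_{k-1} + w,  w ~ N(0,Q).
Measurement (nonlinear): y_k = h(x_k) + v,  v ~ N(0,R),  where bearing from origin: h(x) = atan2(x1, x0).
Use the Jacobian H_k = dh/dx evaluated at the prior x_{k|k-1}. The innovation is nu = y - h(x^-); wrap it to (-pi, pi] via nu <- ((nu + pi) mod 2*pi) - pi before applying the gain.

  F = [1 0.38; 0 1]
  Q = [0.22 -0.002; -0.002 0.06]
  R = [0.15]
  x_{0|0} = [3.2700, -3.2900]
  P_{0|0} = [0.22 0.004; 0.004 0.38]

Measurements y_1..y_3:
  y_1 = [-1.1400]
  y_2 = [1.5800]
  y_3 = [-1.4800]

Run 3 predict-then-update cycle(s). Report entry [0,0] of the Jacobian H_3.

step 1: x^-=[2.0198, -3.2900]  P^-=[0.4979 0.1464; 0.1464 0.4400]  H_jac=[0.2208 0.1355]  S=[0.1911]  K=[0.6790; 0.4811]  nu=[-0.1198]  x^+=[1.9385, -3.3476]  P^+=[0.4098 0.0840; 0.0840 0.3958]
step 2: x^-=[0.6664, -3.3476]  P^-=[0.7508 0.2324; 0.2324 0.4558]  H_jac=[0.2873 0.0572]  S=[0.2211]  K=[1.0357; 0.4198]  nu=[2.9543]  x^+=[3.7262, -2.1073]  P^+=[0.5136 0.1362; 0.1362 0.4168]
step 3: x^-=[2.9254, -2.1073]  P^-=[0.8973 0.2926; 0.2926 0.4768]  H_jac=[0.1621 0.2251]  S=[0.2191]  K=[0.9645; 0.7063]  nu=[-0.8558]  x^+=[2.1000, -2.7117]  P^+=[0.6935 0.1433; 0.1433 0.3675]

H_jac[0,0] = 0.1621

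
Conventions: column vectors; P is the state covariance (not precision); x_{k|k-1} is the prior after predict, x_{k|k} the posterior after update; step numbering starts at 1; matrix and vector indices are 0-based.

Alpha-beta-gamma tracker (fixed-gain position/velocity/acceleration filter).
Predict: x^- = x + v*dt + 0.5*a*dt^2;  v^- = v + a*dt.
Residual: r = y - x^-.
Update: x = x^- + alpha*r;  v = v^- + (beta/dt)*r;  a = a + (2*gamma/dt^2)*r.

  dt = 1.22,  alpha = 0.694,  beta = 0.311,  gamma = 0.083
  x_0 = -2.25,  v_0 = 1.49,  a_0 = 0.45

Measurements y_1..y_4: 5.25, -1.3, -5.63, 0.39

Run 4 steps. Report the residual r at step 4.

step 1: x_pred=-0.0973  r=5.3473  x^+=3.6137  v^+=3.4021  a^+=1.0464
step 2: x_pred=8.5430  r=-9.8430  x^+=1.7120  v^+=2.1695  a^+=-0.0514
step 3: x_pred=4.3206  r=-9.9506  x^+=-2.5851  v^+=-0.4297  a^+=-1.1612
step 4: x_pred=-3.9736  r=4.3636  x^+=-0.9453  v^+=-0.7340  a^+=-0.6745

resid = 4.3636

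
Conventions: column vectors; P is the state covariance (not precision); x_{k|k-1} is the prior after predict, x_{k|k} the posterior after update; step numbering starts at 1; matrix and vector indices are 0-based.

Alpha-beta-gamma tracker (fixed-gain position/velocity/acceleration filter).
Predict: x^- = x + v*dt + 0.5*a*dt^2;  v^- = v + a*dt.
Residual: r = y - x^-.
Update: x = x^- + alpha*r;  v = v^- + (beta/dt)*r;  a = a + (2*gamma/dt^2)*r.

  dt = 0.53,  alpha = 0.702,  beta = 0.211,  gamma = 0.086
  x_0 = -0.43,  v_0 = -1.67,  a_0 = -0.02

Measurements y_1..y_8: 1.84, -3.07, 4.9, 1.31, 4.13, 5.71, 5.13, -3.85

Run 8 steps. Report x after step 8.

x_post = -0.1530

step 1: x_pred=-1.3179  r=3.1579  x^+=0.8989  v^+=-0.4234  a^+=1.9136
step 2: x_pred=0.9433  r=-4.0133  x^+=-1.8740  v^+=-1.0069  a^+=-0.5438
step 3: x_pred=-2.4841  r=7.3841  x^+=2.6995  v^+=1.6446  a^+=3.9776
step 4: x_pred=4.1298  r=-2.8198  x^+=2.1503  v^+=2.6301  a^+=2.2510
step 5: x_pred=3.8604  r=0.2696  x^+=4.0497  v^+=3.9305  a^+=2.4161
step 6: x_pred=6.4721  r=-0.7621  x^+=5.9371  v^+=4.9075  a^+=1.9494
step 7: x_pred=8.8119  r=-3.6819  x^+=6.2272  v^+=4.4749  a^+=-0.3051
step 8: x_pred=8.5561  r=-12.4061  x^+=-0.1530  v^+=-0.6258  a^+=-7.9016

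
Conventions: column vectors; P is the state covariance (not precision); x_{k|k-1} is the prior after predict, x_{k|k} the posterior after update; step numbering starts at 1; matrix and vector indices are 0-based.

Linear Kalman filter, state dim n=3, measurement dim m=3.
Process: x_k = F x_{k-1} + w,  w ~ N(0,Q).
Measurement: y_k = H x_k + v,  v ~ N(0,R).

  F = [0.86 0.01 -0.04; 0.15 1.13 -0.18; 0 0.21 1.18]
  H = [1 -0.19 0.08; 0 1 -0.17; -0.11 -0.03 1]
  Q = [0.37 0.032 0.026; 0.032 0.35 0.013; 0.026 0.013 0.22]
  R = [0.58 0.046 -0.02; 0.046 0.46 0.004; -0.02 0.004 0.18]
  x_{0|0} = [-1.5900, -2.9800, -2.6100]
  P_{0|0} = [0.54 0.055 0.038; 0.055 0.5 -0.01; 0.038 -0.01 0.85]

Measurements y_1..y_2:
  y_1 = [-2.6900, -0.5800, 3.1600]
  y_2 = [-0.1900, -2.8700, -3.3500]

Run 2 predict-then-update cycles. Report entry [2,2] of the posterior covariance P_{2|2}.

P_post[2,2] = 0.1327

step 1: x^-=[-1.2928, -3.1361, -3.7056]  P^-=[0.7691 0.1613 0.0354; 0.1613 1.0488 -0.0534; 0.0354 -0.0534 1.4206]  S=[1.3421 -0.0233 0.0589; -0.0233 1.5680 -0.3397; 0.0589 -0.3397 1.6074]  K=[0.5555 0.1002 -0.0328; -0.0231 0.6924 0.0834; 0.0800 0.0038 0.8803]  nu=[-1.6966, 1.9261, 6.6293]  x^+=[-2.2599, -1.2107, 2.0016]  P^+=[0.3400 0.0754 0.0230; 0.0754 0.3239 0.0362; 0.0230 0.0362 0.1605]
step 2: x^-=[-2.0357, -2.0674, 2.1077]  P^-=[0.6214 0.1487 0.0562; 0.1487 0.7860 0.1092; 0.0562 0.1092 0.4757]  S=[1.1820 0.0416 -0.0124; 0.0416 1.2227 -0.0060; -0.0124 -0.0060 0.6460]  K=[0.5021 0.0966 -0.0151; -0.0141 0.6287 0.1128; 0.0690 0.0244 0.7233]  nu=[1.2843, -0.4443, -5.7436]  x^+=[-1.3471, -3.0127, -1.9690]  P^+=[0.3076 0.0715 0.0236; 0.0715 0.2958 0.0398; 0.0236 0.0398 0.1327]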